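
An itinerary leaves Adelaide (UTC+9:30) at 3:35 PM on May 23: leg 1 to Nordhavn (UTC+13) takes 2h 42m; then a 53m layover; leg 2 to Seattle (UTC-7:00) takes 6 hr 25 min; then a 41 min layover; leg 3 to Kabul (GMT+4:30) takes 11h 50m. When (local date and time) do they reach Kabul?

9:06 AM on May 24

Convert departure to UTC: 3:35 PM − 9:30 = 6:05 AM UTC on May 23.
Add 2 hours 42 minutes leg 1 → 8:47 AM UTC.
Add 53 minutes layover in Nordhavn → 9:40 AM UTC.
Add 6 hours 25 minutes leg 2 → 4:05 PM UTC.
Add 41 minutes layover in Seattle → 4:46 PM UTC.
Add 11 hours and 50 minutes leg 3 → 4:36 AM UTC (May 24).
Kabul is UTC+4:30, so local arrival = 4:36 AM + 4:30 = 9:06 AM on May 24.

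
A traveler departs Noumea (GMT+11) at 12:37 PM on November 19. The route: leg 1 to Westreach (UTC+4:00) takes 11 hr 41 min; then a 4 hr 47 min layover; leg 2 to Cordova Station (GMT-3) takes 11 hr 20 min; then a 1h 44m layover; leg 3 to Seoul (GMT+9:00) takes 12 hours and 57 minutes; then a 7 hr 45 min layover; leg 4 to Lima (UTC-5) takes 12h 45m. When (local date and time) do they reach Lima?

11:36 AM on November 21

Convert departure to UTC: 12:37 PM − 11:00 = 1:37 AM UTC on Nov 19.
Add 11 hours and 41 minutes leg 1 → 1:18 PM UTC.
Add 4 hours 47 minutes layover in Westreach → 6:05 PM UTC.
Add 11 hours and 20 minutes leg 2 → 5:25 AM UTC (Nov 20).
Add 1 hour and 44 minutes layover in Cordova Station → 7:09 AM UTC.
Add 12 hours and 57 minutes leg 3 → 8:06 PM UTC.
Add 7 hours 45 minutes layover in Seoul → 3:51 AM UTC (Nov 21).
Add 12 hours 45 minutes leg 4 → 4:36 PM UTC.
Lima is UTC−5:00, so local arrival = 4:36 PM − 5:00 = 11:36 AM on Nov 21.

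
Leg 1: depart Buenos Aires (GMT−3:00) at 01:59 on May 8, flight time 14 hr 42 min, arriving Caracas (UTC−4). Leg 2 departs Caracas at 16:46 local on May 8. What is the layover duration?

Convert departure to UTC: 01:59 + 3:00 = 04:59 UTC on May 8.
Add 14 hours and 42 minutes flight time → 19:41 UTC.
Caracas is UTC−4:00, so local arrival = 19:41 − 4:00 = 15:41 on May 8.
Layover = 16:46 − 15:41 = 1 hour 5 minutes.

1 hour 5 minutes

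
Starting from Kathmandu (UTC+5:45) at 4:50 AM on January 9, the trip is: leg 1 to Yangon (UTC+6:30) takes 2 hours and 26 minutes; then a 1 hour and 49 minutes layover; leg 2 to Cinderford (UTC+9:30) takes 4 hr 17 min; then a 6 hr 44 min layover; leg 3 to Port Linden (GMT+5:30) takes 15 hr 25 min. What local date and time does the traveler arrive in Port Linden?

11:16 AM on January 10

Convert departure to UTC: 4:50 AM − 5:45 = 11:05 PM UTC on Jan 8.
Add 2 hours 26 minutes leg 1 → 1:31 AM UTC (Jan 9).
Add 1 hour 49 minutes layover in Yangon → 3:20 AM UTC.
Add 4 hours 17 minutes leg 2 → 7:37 AM UTC.
Add 6 hours and 44 minutes layover in Cinderford → 2:21 PM UTC.
Add 15 hours 25 minutes leg 3 → 5:46 AM UTC (Jan 10).
Port Linden is UTC+5:30, so local arrival = 5:46 AM + 5:30 = 11:16 AM on Jan 10.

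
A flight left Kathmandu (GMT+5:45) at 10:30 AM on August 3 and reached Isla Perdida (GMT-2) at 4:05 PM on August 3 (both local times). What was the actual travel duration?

Departure in UTC: 10:30 AM − 5:45 = 4:45 AM on Aug 3.
Arrival in UTC: 4:05 PM + 2:00 = 6:05 PM on Aug 3.
Elapsed = 6:05 PM − 4:45 AM = 13 hours 20 minutes.

13 hours 20 minutes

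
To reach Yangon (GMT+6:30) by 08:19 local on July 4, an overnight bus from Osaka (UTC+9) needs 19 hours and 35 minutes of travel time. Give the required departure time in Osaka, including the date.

Target arrival in UTC: 08:19 − 6:30 = 01:49 on Jul 4.
Subtract 19 hours and 35 minutes → departure 06:14 UTC on Jul 3.
Osaka is UTC+9:00: 06:14 + 9:00 = 15:14 on Jul 3.

15:14 on July 3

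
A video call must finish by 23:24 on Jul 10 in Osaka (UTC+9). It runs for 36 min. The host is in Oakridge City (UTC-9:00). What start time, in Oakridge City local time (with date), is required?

04:48 on July 10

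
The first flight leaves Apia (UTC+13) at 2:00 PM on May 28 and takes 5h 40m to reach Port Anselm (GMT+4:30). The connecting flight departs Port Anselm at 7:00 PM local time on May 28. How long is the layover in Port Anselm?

7 hours 50 minutes

Convert departure to UTC: 2:00 PM − 13:00 = 1:00 AM UTC on May 28.
Add 5 hours 40 minutes flight time → 6:40 AM UTC.
Port Anselm is UTC+4:30, so local arrival = 6:40 AM + 4:30 = 11:10 AM on May 28.
Layover = 7:00 PM − 11:10 AM = 7 hours 50 minutes.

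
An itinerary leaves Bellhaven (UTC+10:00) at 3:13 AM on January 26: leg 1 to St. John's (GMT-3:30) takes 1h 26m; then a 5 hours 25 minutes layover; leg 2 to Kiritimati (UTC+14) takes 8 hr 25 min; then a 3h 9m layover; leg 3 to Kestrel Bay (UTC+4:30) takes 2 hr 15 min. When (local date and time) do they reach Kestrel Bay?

6:23 PM on January 26

Convert departure to UTC: 3:13 AM − 10:00 = 5:13 PM UTC on Jan 25.
Add 1 hour and 26 minutes leg 1 → 6:39 PM UTC.
Add 5 hours and 25 minutes layover in St. John's → 12:04 AM UTC (Jan 26).
Add 8 hours and 25 minutes leg 2 → 8:29 AM UTC.
Add 3 hours 9 minutes layover in Kiritimati → 11:38 AM UTC.
Add 2 hours 15 minutes leg 3 → 1:53 PM UTC.
Kestrel Bay is UTC+4:30, so local arrival = 1:53 PM + 4:30 = 6:23 PM on Jan 26.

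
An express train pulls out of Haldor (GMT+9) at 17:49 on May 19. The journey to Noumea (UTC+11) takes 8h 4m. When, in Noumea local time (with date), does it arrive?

Convert departure to UTC: 17:49 − 9:00 = 08:49 UTC on May 19.
Add 8 hours 4 minutes travel time → 16:53 UTC.
Noumea is UTC+11:00, so local arrival = 16:53 + 11:00 = 03:53 on May 20.

03:53 on May 20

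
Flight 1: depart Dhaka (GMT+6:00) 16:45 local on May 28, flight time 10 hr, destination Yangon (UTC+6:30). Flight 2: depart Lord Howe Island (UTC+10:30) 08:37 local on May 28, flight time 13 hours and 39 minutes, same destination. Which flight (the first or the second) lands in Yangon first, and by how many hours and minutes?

Flight 1 in UTC: 16:45 − 6:00 = 10:45 on May 28.
+10 hours → arrive 20:45 UTC on May 28.
Flight 2 in UTC: 08:37 − 10:30 = 22:07 on May 27.
+13 hours and 39 minutes → arrive 11:46 UTC on May 28.
Flight 2 lands earlier by 8 hours 59 minutes.

the second, by 8 hours 59 minutes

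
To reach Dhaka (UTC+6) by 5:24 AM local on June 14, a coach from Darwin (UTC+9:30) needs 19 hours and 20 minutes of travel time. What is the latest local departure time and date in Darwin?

Target arrival in UTC: 5:24 AM − 6:00 = 11:24 PM on Jun 13.
Subtract 19 hours 20 minutes → departure 4:04 AM UTC on Jun 13.
Darwin is UTC+9:30: 4:04 AM + 9:30 = 1:34 PM on Jun 13.

1:34 PM on Jun 13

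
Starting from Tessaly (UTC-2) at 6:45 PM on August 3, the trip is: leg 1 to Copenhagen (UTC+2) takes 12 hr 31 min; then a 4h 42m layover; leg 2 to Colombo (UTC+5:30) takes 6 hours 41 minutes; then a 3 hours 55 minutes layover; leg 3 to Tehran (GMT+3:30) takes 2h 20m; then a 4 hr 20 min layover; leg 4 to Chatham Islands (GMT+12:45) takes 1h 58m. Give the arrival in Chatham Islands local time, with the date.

Convert departure to UTC: 6:45 PM + 2:00 = 8:45 PM UTC on Aug 3.
Add 12 hours 31 minutes leg 1 → 9:16 AM UTC (Aug 4).
Add 4 hours and 42 minutes layover in Copenhagen → 1:58 PM UTC.
Add 6 hours and 41 minutes leg 2 → 8:39 PM UTC.
Add 3 hours and 55 minutes layover in Colombo → 12:34 AM UTC (Aug 5).
Add 2 hours and 20 minutes leg 3 → 2:54 AM UTC.
Add 4 hours and 20 minutes layover in Tehran → 7:14 AM UTC.
Add 1 hour and 58 minutes leg 4 → 9:12 AM UTC.
Chatham Islands is UTC+12:45, so local arrival = 9:12 AM + 12:45 = 9:57 PM on Aug 5.

9:57 PM on August 5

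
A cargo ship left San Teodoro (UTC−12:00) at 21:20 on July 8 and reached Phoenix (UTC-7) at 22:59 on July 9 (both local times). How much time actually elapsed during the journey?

20 hours 39 minutes

Phoenix is 5:00 ahead of San Teodoro.
Clock-face elapsed time (ignoring zones) is 25 hours 39 minutes.
Actual elapsed = 25 hours 39 minutes − 5:00 = 20 hours 39 minutes.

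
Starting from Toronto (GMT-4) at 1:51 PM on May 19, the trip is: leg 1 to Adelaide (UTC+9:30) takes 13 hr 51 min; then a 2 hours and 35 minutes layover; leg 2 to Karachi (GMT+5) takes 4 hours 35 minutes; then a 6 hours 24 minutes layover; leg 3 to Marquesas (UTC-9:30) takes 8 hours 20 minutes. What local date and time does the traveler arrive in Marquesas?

8:06 PM on May 20

Convert departure to UTC: 1:51 PM + 4:00 = 5:51 PM UTC on May 19.
Add 13 hours 51 minutes leg 1 → 7:42 AM UTC (May 20).
Add 2 hours 35 minutes layover in Adelaide → 10:17 AM UTC.
Add 4 hours and 35 minutes leg 2 → 2:52 PM UTC.
Add 6 hours and 24 minutes layover in Karachi → 9:16 PM UTC.
Add 8 hours and 20 minutes leg 3 → 5:36 AM UTC (May 21).
Marquesas is UTC−9:30, so local arrival = 5:36 AM − 9:30 = 8:06 PM on May 20.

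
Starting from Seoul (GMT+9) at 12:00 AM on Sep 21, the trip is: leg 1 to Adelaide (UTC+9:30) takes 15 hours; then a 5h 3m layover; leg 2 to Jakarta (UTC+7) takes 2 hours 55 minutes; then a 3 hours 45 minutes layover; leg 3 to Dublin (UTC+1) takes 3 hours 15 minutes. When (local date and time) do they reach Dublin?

9:58 PM on September 21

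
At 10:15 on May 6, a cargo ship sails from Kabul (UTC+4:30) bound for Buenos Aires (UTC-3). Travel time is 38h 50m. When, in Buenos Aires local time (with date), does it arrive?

Convert departure to UTC: 10:15 − 4:30 = 05:45 UTC on May 6.
Add 38 hours 50 minutes travel time → 20:35 UTC (May 7).
Buenos Aires is UTC−3:00, so local arrival = 20:35 − 3:00 = 17:35 on May 7.

17:35 on May 7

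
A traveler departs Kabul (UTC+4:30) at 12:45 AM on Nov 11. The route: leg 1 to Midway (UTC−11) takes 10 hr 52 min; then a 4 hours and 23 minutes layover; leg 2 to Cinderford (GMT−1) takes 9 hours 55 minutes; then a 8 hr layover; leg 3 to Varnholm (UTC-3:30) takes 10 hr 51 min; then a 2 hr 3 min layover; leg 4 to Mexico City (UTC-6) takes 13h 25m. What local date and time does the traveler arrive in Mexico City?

Convert departure to UTC: 12:45 AM − 4:30 = 8:15 PM UTC on Nov 10.
Add 10 hours 52 minutes leg 1 → 7:07 AM UTC (Nov 11).
Add 4 hours 23 minutes layover in Midway → 11:30 AM UTC.
Add 9 hours and 55 minutes leg 2 → 9:25 PM UTC.
Add 8 hours layover in Cinderford → 5:25 AM UTC (Nov 12).
Add 10 hours and 51 minutes leg 3 → 4:16 PM UTC.
Add 2 hours 3 minutes layover in Varnholm → 6:19 PM UTC.
Add 13 hours 25 minutes leg 4 → 7:44 AM UTC (Nov 13).
Mexico City is UTC−6:00, so local arrival = 7:44 AM − 6:00 = 1:44 AM on Nov 13.

1:44 AM on November 13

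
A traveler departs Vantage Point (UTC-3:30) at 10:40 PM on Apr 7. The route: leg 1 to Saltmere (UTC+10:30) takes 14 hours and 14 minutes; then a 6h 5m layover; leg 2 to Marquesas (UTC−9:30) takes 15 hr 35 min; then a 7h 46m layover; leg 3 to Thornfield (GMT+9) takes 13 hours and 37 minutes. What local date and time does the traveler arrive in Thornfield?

8:27 PM on Apr 10

Convert departure to UTC: 10:40 PM + 3:30 = 2:10 AM UTC on Apr 8.
Add 14 hours and 14 minutes leg 1 → 4:24 PM UTC.
Add 6 hours 5 minutes layover in Saltmere → 10:29 PM UTC.
Add 15 hours 35 minutes leg 2 → 2:04 PM UTC (Apr 9).
Add 7 hours and 46 minutes layover in Marquesas → 9:50 PM UTC.
Add 13 hours and 37 minutes leg 3 → 11:27 AM UTC (Apr 10).
Thornfield is UTC+9:00, so local arrival = 11:27 AM + 9:00 = 8:27 PM on Apr 10.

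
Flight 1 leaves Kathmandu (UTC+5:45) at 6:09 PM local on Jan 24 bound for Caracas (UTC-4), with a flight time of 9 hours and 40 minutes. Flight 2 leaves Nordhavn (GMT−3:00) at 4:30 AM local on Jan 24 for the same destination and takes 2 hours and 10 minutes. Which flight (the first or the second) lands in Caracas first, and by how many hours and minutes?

Flight 1 in UTC: 6:09 PM − 5:45 = 12:24 PM on Jan 24.
+9 hours and 40 minutes → arrive 10:04 PM UTC on Jan 24.
Flight 2 in UTC: 4:30 AM + 3:00 = 7:30 AM on Jan 24.
+2 hours and 10 minutes → arrive 9:40 AM UTC on Jan 24.
Flight 2 lands earlier by 12 hours 24 minutes.

the second, by 12 hours 24 minutes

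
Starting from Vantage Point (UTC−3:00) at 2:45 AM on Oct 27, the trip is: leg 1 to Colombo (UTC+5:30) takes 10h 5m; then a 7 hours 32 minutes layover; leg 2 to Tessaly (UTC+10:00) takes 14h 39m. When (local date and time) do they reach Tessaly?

12:01 AM on October 29

Convert departure to UTC: 2:45 AM + 3:00 = 5:45 AM UTC on Oct 27.
Add 10 hours and 5 minutes leg 1 → 3:50 PM UTC.
Add 7 hours and 32 minutes layover in Colombo → 11:22 PM UTC.
Add 14 hours and 39 minutes leg 2 → 2:01 PM UTC (Oct 28).
Tessaly is UTC+10:00, so local arrival = 2:01 PM + 10:00 = 12:01 AM on Oct 29.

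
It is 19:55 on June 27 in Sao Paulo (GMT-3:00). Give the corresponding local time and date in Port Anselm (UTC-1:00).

21:55 on Jun 27

Port Anselm is 2:00 ahead of Sao Paulo.
Shift by the zone difference: 19:55 + 2:00 = 21:55 on Jun 27 in Port Anselm.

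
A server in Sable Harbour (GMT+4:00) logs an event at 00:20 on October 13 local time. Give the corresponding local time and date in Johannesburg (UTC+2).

Johannesburg is 2:00 behind Sable Harbour.
Shift by the zone difference: 00:20 − 2:00 = 22:20 on Oct 12 in Johannesburg.

22:20 on Oct 12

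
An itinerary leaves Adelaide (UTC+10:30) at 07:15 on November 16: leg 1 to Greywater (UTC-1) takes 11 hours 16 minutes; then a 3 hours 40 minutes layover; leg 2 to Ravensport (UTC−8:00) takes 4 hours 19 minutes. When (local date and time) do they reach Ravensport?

Convert departure to UTC: 07:15 − 10:30 = 20:45 UTC on Nov 15.
Add 11 hours and 16 minutes leg 1 → 08:01 UTC (Nov 16).
Add 3 hours and 40 minutes layover in Greywater → 11:41 UTC.
Add 4 hours and 19 minutes leg 2 → 16:00 UTC.
Ravensport is UTC−8:00, so local arrival = 16:00 − 8:00 = 08:00 on Nov 16.

08:00 on November 16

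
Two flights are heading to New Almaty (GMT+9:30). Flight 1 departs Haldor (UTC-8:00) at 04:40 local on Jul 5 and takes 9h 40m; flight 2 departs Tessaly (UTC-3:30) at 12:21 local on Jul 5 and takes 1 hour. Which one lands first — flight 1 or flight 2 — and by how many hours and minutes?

Flight 1 in UTC: 04:40 + 8:00 = 12:40 on Jul 5.
+9 hours and 40 minutes → arrive 22:20 UTC on Jul 5.
Flight 2 in UTC: 12:21 + 3:30 = 15:51 on Jul 5.
+1 hour → arrive 16:51 UTC on Jul 5.
Flight 2 lands earlier by 5 hours 29 minutes.

the second, by 5 hours 29 minutes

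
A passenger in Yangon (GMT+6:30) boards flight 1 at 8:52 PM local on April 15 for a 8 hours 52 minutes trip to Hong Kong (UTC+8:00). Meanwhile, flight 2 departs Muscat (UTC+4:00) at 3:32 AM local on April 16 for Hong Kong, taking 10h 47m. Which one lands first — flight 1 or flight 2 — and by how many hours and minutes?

Flight 1 in UTC: 8:52 PM − 6:30 = 2:22 PM on Apr 15.
+8 hours and 52 minutes → arrive 11:14 PM UTC on Apr 15.
Flight 2 in UTC: 3:32 AM − 4:00 = 11:32 PM on Apr 15.
+10 hours 47 minutes → arrive 10:19 AM UTC on Apr 16.
Flight 1 lands earlier by 11 hours 5 minutes.

the first, by 11 hours 5 minutes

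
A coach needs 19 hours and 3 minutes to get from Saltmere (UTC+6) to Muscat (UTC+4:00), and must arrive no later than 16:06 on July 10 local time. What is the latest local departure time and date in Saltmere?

23:03 on July 9

Target arrival in UTC: 16:06 − 4:00 = 12:06 on Jul 10.
Subtract 19 hours and 3 minutes → departure 17:03 UTC on Jul 9.
Saltmere is UTC+6:00: 17:03 + 6:00 = 23:03 on Jul 9.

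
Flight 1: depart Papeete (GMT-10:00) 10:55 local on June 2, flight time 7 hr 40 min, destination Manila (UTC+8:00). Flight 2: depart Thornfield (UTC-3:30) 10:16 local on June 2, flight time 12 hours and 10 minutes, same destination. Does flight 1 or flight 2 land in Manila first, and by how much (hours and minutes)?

Flight 1 in UTC: 10:55 + 10:00 = 20:55 on Jun 2.
+7 hours and 40 minutes → arrive 04:35 UTC on Jun 3.
Flight 2 in UTC: 10:16 + 3:30 = 13:46 on Jun 2.
+12 hours and 10 minutes → arrive 01:56 UTC on Jun 3.
Flight 2 lands earlier by 2 hours 39 minutes.

the second, by 2 hours 39 minutes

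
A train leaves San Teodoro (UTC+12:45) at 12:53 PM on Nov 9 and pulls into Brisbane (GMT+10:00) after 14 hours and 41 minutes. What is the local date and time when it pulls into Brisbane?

Convert departure to UTC: 12:53 PM − 12:45 = 12:08 AM UTC on Nov 9.
Add 14 hours 41 minutes travel time → 2:49 PM UTC.
Brisbane is UTC+10:00, so local arrival = 2:49 PM + 10:00 = 12:49 AM on Nov 10.

12:49 AM on Nov 10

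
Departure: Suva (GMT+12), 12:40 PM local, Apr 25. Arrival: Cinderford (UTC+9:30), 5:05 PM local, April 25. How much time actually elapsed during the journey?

6 hours 55 minutes

Departure in UTC: 12:40 PM − 12:00 = 12:40 AM on Apr 25.
Arrival in UTC: 5:05 PM − 9:30 = 7:35 AM on Apr 25.
Elapsed = 7:35 AM − 12:40 AM = 6 hours 55 minutes.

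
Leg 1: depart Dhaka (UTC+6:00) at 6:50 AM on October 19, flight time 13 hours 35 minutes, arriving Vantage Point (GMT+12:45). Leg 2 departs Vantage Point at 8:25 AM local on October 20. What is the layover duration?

5 hours 15 minutes

Convert departure to UTC: 6:50 AM − 6:00 = 12:50 AM UTC on Oct 19.
Add 13 hours and 35 minutes flight time → 2:25 PM UTC.
Vantage Point is UTC+12:45, so local arrival = 2:25 PM + 12:45 = 3:10 AM on Oct 20.
Layover = 8:25 AM − 3:10 AM = 5 hours 15 minutes.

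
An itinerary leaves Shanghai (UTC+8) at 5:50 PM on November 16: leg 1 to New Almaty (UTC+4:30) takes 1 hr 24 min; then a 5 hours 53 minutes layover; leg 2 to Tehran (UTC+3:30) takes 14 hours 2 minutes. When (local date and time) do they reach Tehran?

10:39 AM on Nov 17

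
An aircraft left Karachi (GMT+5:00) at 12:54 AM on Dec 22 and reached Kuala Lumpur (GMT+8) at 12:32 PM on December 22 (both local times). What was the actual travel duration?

8 hours 38 minutes

Departure in UTC: 12:54 AM − 5:00 = 7:54 PM on Dec 21.
Arrival in UTC: 12:32 PM − 8:00 = 4:32 AM on Dec 22.
Elapsed = 4:32 AM − 7:54 PM (+1 day) = 8 hours 38 minutes.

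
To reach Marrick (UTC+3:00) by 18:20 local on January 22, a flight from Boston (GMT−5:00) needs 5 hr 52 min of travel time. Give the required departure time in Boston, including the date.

04:28 on January 22

Target arrival in UTC: 18:20 − 3:00 = 15:20 on Jan 22.
Subtract 5 hours and 52 minutes → departure 09:28 UTC on Jan 22.
Boston is UTC−5:00: 09:28 − 5:00 = 04:28 on Jan 22.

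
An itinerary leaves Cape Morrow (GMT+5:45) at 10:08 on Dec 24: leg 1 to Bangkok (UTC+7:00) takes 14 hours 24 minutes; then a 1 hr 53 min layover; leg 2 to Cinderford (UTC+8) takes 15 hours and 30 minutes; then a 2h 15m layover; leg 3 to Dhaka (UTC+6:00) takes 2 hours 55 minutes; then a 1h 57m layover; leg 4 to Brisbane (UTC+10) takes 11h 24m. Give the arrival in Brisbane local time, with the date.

Convert departure to UTC: 10:08 − 5:45 = 04:23 UTC on Dec 24.
Add 14 hours 24 minutes leg 1 → 18:47 UTC.
Add 1 hour 53 minutes layover in Bangkok → 20:40 UTC.
Add 15 hours 30 minutes leg 2 → 12:10 UTC (Dec 25).
Add 2 hours 15 minutes layover in Cinderford → 14:25 UTC.
Add 2 hours 55 minutes leg 3 → 17:20 UTC.
Add 1 hour and 57 minutes layover in Dhaka → 19:17 UTC.
Add 11 hours 24 minutes leg 4 → 06:41 UTC (Dec 26).
Brisbane is UTC+10:00, so local arrival = 06:41 + 10:00 = 16:41 on Dec 26.

16:41 on Dec 26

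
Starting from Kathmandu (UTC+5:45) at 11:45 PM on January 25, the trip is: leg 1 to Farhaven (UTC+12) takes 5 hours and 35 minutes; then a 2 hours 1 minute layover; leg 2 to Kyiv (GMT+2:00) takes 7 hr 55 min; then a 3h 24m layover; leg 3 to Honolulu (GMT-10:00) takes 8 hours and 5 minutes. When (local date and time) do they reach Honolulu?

11:00 AM on Jan 26

Convert departure to UTC: 11:45 PM − 5:45 = 6:00 PM UTC on Jan 25.
Add 5 hours and 35 minutes leg 1 → 11:35 PM UTC.
Add 2 hours 1 minute layover in Farhaven → 1:36 AM UTC (Jan 26).
Add 7 hours and 55 minutes leg 2 → 9:31 AM UTC.
Add 3 hours and 24 minutes layover in Kyiv → 12:55 PM UTC.
Add 8 hours and 5 minutes leg 3 → 9:00 PM UTC.
Honolulu is UTC−10:00, so local arrival = 9:00 PM − 10:00 = 11:00 AM on Jan 26.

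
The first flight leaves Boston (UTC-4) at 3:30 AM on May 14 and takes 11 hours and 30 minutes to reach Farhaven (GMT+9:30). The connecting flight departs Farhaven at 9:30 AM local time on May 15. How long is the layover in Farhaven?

Convert departure to UTC: 3:30 AM + 4:00 = 7:30 AM UTC on May 14.
Add 11 hours 30 minutes flight time → 7:00 PM UTC.
Farhaven is UTC+9:30, so local arrival = 7:00 PM + 9:30 = 4:30 AM on May 15.
Layover = 9:30 AM − 4:30 AM = 5 hours.

5 hours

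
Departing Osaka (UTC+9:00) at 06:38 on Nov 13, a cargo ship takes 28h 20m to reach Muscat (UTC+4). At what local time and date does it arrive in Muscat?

05:58 on November 14

Convert departure to UTC: 06:38 − 9:00 = 21:38 UTC on Nov 12.
Add 28 hours and 20 minutes travel time → 01:58 UTC (Nov 14).
Muscat is UTC+4:00, so local arrival = 01:58 + 4:00 = 05:58 on Nov 14.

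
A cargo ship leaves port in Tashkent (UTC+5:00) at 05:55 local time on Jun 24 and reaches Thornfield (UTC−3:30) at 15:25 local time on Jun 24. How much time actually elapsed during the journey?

Departure in UTC: 05:55 − 5:00 = 00:55 on Jun 24.
Arrival in UTC: 15:25 + 3:30 = 18:55 on Jun 24.
Elapsed = 18:55 − 00:55 = 18 hours.

18 hours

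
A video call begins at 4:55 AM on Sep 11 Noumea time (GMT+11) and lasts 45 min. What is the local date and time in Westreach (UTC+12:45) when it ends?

Convert start to UTC: 4:55 AM − 11:00 = 5:55 PM UTC on Sep 10.
Add 45 minutes duration → 6:40 PM UTC.
Westreach is UTC+12:45, so local end time = 6:40 PM + 12:45 = 7:25 AM on Sep 11.

7:25 AM on September 11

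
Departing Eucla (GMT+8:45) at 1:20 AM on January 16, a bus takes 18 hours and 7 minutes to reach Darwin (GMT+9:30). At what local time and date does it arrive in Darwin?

Convert departure to UTC: 1:20 AM − 8:45 = 4:35 PM UTC on Jan 15.
Add 18 hours 7 minutes travel time → 10:42 AM UTC (Jan 16).
Darwin is UTC+9:30, so local arrival = 10:42 AM + 9:30 = 8:12 PM on Jan 16.

8:12 PM on January 16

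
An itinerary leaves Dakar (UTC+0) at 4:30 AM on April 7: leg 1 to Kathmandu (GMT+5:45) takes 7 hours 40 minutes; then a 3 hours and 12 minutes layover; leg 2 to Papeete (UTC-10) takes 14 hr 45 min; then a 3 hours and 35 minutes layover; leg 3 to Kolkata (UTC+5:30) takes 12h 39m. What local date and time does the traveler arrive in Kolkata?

3:51 AM on April 9

Dakar is at UTC+0, so departure is already 4:30 AM UTC on Apr 7.
Add 7 hours and 40 minutes leg 1 → 12:10 PM UTC.
Add 3 hours 12 minutes layover in Kathmandu → 3:22 PM UTC.
Add 14 hours and 45 minutes leg 2 → 6:07 AM UTC (Apr 8).
Add 3 hours and 35 minutes layover in Papeete → 9:42 AM UTC.
Add 12 hours 39 minutes leg 3 → 10:21 PM UTC.
Kolkata is UTC+5:30, so local arrival = 10:21 PM + 5:30 = 3:51 AM on Apr 9.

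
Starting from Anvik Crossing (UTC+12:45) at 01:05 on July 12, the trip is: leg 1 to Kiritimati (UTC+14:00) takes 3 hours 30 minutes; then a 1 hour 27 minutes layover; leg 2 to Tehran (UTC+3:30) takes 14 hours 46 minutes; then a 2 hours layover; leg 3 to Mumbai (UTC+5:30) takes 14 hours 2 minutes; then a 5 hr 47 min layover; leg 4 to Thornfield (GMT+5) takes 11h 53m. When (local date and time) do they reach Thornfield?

Convert departure to UTC: 01:05 − 12:45 = 12:20 UTC on Jul 11.
Add 3 hours 30 minutes leg 1 → 15:50 UTC.
Add 1 hour and 27 minutes layover in Kiritimati → 17:17 UTC.
Add 14 hours 46 minutes leg 2 → 08:03 UTC (Jul 12).
Add 2 hours layover in Tehran → 10:03 UTC.
Add 14 hours 2 minutes leg 3 → 00:05 UTC (Jul 13).
Add 5 hours and 47 minutes layover in Mumbai → 05:52 UTC.
Add 11 hours 53 minutes leg 4 → 17:45 UTC.
Thornfield is UTC+5:00, so local arrival = 17:45 + 5:00 = 22:45 on Jul 13.

22:45 on July 13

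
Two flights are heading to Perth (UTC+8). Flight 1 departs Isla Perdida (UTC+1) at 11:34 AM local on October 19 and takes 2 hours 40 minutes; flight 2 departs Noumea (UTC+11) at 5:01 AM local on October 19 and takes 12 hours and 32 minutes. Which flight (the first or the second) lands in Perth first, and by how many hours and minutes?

the second, by 6 hours 41 minutes

Flight 1 in UTC: 11:34 AM − 1:00 = 10:34 AM on Oct 19.
+2 hours and 40 minutes → arrive 1:14 PM UTC on Oct 19.
Flight 2 in UTC: 5:01 AM − 11:00 = 6:01 PM on Oct 18.
+12 hours 32 minutes → arrive 6:33 AM UTC on Oct 19.
Flight 2 lands earlier by 6 hours 41 minutes.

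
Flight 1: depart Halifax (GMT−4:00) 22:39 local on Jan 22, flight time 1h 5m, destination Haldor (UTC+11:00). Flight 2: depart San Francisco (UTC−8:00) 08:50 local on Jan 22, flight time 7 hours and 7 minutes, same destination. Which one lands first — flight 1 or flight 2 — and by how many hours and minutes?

the second, by 3 hours 47 minutes

Flight 1 in UTC: 22:39 + 4:00 = 02:39 on Jan 23.
+1 hour and 5 minutes → arrive 03:44 UTC on Jan 23.
Flight 2 in UTC: 08:50 + 8:00 = 16:50 on Jan 22.
+7 hours 7 minutes → arrive 23:57 UTC on Jan 22.
Flight 2 lands earlier by 3 hours 47 minutes.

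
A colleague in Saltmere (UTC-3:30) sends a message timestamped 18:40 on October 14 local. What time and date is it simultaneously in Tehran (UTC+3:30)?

In UTC: 18:40 + 3:30 = 22:10 on Oct 14.
Tehran is UTC+3:30: 22:10 + 3:30 = 01:40 on Oct 15.

01:40 on October 15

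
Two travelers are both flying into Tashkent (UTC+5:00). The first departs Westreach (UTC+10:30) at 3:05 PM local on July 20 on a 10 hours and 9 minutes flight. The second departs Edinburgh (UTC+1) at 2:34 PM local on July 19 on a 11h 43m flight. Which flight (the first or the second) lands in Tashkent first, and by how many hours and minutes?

the second, by 13 hours 27 minutes

Flight 1 in UTC: 3:05 PM − 10:30 = 4:35 AM on Jul 20.
+10 hours 9 minutes → arrive 2:44 PM UTC on Jul 20.
Flight 2 in UTC: 2:34 PM − 1:00 = 1:34 PM on Jul 19.
+11 hours 43 minutes → arrive 1:17 AM UTC on Jul 20.
Flight 2 lands earlier by 13 hours 27 minutes.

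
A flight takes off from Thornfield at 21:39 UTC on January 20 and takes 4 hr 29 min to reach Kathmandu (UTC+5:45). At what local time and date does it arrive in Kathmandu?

07:53 on January 21

Departure is given in UTC: 21:39 on Jan 20.
Add 4 hours 29 minutes → 02:08 UTC (Jan 21).
Kathmandu is UTC+5:45: 02:08 + 5:45 = 07:53 on Jan 21.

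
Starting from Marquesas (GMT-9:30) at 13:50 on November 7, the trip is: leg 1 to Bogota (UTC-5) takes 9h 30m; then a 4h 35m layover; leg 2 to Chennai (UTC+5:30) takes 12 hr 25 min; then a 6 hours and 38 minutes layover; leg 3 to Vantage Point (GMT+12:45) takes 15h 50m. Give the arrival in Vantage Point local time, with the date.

13:03 on Nov 10

Convert departure to UTC: 13:50 + 9:30 = 23:20 UTC on Nov 7.
Add 9 hours 30 minutes leg 1 → 08:50 UTC (Nov 8).
Add 4 hours 35 minutes layover in Bogota → 13:25 UTC.
Add 12 hours and 25 minutes leg 2 → 01:50 UTC (Nov 9).
Add 6 hours 38 minutes layover in Chennai → 08:28 UTC.
Add 15 hours and 50 minutes leg 3 → 00:18 UTC (Nov 10).
Vantage Point is UTC+12:45, so local arrival = 00:18 + 12:45 = 13:03 on Nov 10.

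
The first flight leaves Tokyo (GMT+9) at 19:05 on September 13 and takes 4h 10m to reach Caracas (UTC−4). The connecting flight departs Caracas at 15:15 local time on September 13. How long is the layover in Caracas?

5 hours

Convert departure to UTC: 19:05 − 9:00 = 10:05 UTC on Sep 13.
Add 4 hours 10 minutes flight time → 14:15 UTC.
Caracas is UTC−4:00, so local arrival = 14:15 − 4:00 = 10:15 on Sep 13.
Layover = 15:15 − 10:15 = 5 hours.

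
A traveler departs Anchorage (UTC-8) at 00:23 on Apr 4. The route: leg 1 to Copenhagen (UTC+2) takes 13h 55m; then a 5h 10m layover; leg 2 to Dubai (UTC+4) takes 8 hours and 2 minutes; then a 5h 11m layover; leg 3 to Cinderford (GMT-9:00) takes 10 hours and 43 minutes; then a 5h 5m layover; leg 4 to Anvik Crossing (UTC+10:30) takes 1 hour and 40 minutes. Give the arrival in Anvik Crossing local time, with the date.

Convert departure to UTC: 00:23 + 8:00 = 08:23 UTC on Apr 4.
Add 13 hours and 55 minutes leg 1 → 22:18 UTC.
Add 5 hours and 10 minutes layover in Copenhagen → 03:28 UTC (Apr 5).
Add 8 hours 2 minutes leg 2 → 11:30 UTC.
Add 5 hours and 11 minutes layover in Dubai → 16:41 UTC.
Add 10 hours 43 minutes leg 3 → 03:24 UTC (Apr 6).
Add 5 hours 5 minutes layover in Cinderford → 08:29 UTC.
Add 1 hour 40 minutes leg 4 → 10:09 UTC.
Anvik Crossing is UTC+10:30, so local arrival = 10:09 + 10:30 = 20:39 on Apr 6.

20:39 on April 6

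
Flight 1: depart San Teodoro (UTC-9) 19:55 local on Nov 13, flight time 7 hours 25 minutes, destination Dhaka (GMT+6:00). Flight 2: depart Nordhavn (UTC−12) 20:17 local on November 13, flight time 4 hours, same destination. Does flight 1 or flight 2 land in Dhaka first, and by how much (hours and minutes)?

Flight 1 in UTC: 19:55 + 9:00 = 04:55 on Nov 14.
+7 hours and 25 minutes → arrive 12:20 UTC on Nov 14.
Flight 2 in UTC: 20:17 + 12:00 = 08:17 on Nov 14.
+4 hours → arrive 12:17 UTC on Nov 14.
Flight 2 lands earlier by 3 minutes.

the second, by 3 minutes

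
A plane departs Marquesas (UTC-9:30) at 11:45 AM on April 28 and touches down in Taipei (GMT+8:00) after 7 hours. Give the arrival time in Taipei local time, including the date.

Convert departure to UTC: 11:45 AM + 9:30 = 9:15 PM UTC on Apr 28.
Add 7 hours travel time → 4:15 AM UTC (Apr 29).
Taipei is UTC+8:00, so local arrival = 4:15 AM + 8:00 = 12:15 PM on Apr 29.

12:15 PM on Apr 29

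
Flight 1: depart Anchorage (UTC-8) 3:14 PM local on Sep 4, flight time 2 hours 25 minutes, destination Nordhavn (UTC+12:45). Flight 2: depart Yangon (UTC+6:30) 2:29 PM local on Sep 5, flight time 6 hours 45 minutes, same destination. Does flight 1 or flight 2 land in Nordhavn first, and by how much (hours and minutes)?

Flight 1 in UTC: 3:14 PM + 8:00 = 11:14 PM on Sep 4.
+2 hours and 25 minutes → arrive 1:39 AM UTC on Sep 5.
Flight 2 in UTC: 2:29 PM − 6:30 = 7:59 AM on Sep 5.
+6 hours 45 minutes → arrive 2:44 PM UTC on Sep 5.
Flight 1 lands earlier by 13 hours 5 minutes.

the first, by 13 hours 5 minutes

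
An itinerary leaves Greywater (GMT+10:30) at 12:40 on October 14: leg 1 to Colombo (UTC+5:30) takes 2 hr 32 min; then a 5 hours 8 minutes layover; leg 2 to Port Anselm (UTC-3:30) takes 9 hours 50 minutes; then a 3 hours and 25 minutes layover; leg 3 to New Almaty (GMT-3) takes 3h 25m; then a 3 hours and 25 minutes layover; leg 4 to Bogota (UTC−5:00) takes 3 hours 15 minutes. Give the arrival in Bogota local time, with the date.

04:10 on October 15

Convert departure to UTC: 12:40 − 10:30 = 02:10 UTC on Oct 14.
Add 2 hours 32 minutes leg 1 → 04:42 UTC.
Add 5 hours and 8 minutes layover in Colombo → 09:50 UTC.
Add 9 hours 50 minutes leg 2 → 19:40 UTC.
Add 3 hours 25 minutes layover in Port Anselm → 23:05 UTC.
Add 3 hours and 25 minutes leg 3 → 02:30 UTC (Oct 15).
Add 3 hours and 25 minutes layover in New Almaty → 05:55 UTC.
Add 3 hours 15 minutes leg 4 → 09:10 UTC.
Bogota is UTC−5:00, so local arrival = 09:10 − 5:00 = 04:10 on Oct 15.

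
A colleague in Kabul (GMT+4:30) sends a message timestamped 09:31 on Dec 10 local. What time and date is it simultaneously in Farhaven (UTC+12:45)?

17:46 on December 10

In UTC: 09:31 − 4:30 = 05:01 on Dec 10.
Farhaven is UTC+12:45: 05:01 + 12:45 = 17:46 on Dec 10.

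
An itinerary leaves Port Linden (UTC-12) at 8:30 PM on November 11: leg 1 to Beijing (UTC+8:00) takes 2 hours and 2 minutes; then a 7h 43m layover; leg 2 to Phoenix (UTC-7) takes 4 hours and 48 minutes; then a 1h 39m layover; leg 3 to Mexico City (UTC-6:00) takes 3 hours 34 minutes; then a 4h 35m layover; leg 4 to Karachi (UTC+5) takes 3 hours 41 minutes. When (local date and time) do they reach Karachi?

Convert departure to UTC: 8:30 PM + 12:00 = 8:30 AM UTC on Nov 12.
Add 2 hours and 2 minutes leg 1 → 10:32 AM UTC.
Add 7 hours and 43 minutes layover in Beijing → 6:15 PM UTC.
Add 4 hours and 48 minutes leg 2 → 11:03 PM UTC.
Add 1 hour 39 minutes layover in Phoenix → 12:42 AM UTC (Nov 13).
Add 3 hours 34 minutes leg 3 → 4:16 AM UTC.
Add 4 hours and 35 minutes layover in Mexico City → 8:51 AM UTC.
Add 3 hours and 41 minutes leg 4 → 12:32 PM UTC.
Karachi is UTC+5:00, so local arrival = 12:32 PM + 5:00 = 5:32 PM on Nov 13.

5:32 PM on November 13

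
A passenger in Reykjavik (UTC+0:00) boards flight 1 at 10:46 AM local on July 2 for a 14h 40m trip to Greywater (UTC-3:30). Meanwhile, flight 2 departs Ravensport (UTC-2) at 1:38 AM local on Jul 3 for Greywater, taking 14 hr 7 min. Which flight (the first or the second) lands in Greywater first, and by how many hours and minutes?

Flight 1 departs at 10:46 AM UTC (Jul 2).
+14 hours and 40 minutes → arrive 1:26 AM UTC on Jul 3.
Flight 2 in UTC: 1:38 AM + 2:00 = 3:38 AM on Jul 3.
+14 hours 7 minutes → arrive 5:45 PM UTC on Jul 3.
Flight 1 lands earlier by 16 hours 19 minutes.

the first, by 16 hours 19 minutes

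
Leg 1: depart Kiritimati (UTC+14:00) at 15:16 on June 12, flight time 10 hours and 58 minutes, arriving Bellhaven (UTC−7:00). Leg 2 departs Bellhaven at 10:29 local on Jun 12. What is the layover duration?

Convert departure to UTC: 15:16 − 14:00 = 01:16 UTC on Jun 12.
Add 10 hours and 58 minutes flight time → 12:14 UTC.
Bellhaven is UTC−7:00, so local arrival = 12:14 − 7:00 = 05:14 on Jun 12.
Layover = 10:29 − 05:14 = 5 hours 15 minutes.

5 hours 15 minutes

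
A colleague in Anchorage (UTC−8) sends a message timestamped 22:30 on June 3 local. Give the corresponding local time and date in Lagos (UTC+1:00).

Lagos is 9:00 ahead of Anchorage.
Shift by the zone difference: 22:30 + 9:00 = 07:30 on Jun 4 in Lagos.

07:30 on June 4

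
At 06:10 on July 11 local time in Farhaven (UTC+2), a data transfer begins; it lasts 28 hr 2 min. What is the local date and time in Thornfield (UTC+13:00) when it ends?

21:12 on July 12

Thornfield is 11:00 ahead of Farhaven.
After 28 hours and 2 minutes it is 10:12 (Jul 12) in Farhaven.
Shift by the zone difference: 10:12 + 11:00 = 21:12 on Jul 12 in Thornfield.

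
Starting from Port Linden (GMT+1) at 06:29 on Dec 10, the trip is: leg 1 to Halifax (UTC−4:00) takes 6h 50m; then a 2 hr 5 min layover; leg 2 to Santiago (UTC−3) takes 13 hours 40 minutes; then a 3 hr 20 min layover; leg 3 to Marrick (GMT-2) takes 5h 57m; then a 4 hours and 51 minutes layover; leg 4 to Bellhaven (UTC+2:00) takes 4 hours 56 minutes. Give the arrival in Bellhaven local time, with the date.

Convert departure to UTC: 06:29 − 1:00 = 05:29 UTC on Dec 10.
Add 6 hours 50 minutes leg 1 → 12:19 UTC.
Add 2 hours 5 minutes layover in Halifax → 14:24 UTC.
Add 13 hours and 40 minutes leg 2 → 04:04 UTC (Dec 11).
Add 3 hours and 20 minutes layover in Santiago → 07:24 UTC.
Add 5 hours 57 minutes leg 3 → 13:21 UTC.
Add 4 hours and 51 minutes layover in Marrick → 18:12 UTC.
Add 4 hours 56 minutes leg 4 → 23:08 UTC.
Bellhaven is UTC+2:00, so local arrival = 23:08 + 2:00 = 01:08 on Dec 12.

01:08 on December 12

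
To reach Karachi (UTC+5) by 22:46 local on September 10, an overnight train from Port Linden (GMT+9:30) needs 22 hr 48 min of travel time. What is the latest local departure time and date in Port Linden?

Target arrival in UTC: 22:46 − 5:00 = 17:46 on Sep 10.
Subtract 22 hours 48 minutes → departure 18:58 UTC on Sep 9.
Port Linden is UTC+9:30: 18:58 + 9:30 = 04:28 on Sep 10.

04:28 on Sep 10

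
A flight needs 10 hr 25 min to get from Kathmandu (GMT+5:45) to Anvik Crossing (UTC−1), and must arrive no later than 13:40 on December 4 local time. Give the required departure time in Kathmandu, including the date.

Target arrival in UTC: 13:40 + 1:00 = 14:40 on Dec 4.
Subtract 10 hours and 25 minutes → departure 04:15 UTC on Dec 4.
Kathmandu is UTC+5:45: 04:15 + 5:45 = 10:00 on Dec 4.

10:00 on Dec 4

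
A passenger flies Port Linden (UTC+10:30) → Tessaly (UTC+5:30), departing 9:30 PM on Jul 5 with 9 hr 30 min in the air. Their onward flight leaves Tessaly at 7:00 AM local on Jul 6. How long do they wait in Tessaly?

5 hours

Convert departure to UTC: 9:30 PM − 10:30 = 11:00 AM UTC on Jul 5.
Add 9 hours and 30 minutes flight time → 8:30 PM UTC.
Tessaly is UTC+5:30, so local arrival = 8:30 PM + 5:30 = 2:00 AM on Jul 6.
Layover = 7:00 AM − 2:00 AM = 5 hours.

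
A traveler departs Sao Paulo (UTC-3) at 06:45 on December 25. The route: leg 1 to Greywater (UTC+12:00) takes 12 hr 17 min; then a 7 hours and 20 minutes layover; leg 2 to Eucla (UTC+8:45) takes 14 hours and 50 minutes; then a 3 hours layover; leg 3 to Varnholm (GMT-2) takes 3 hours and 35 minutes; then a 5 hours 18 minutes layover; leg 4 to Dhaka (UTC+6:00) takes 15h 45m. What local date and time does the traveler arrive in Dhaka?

05:50 on Dec 28

Convert departure to UTC: 06:45 + 3:00 = 09:45 UTC on Dec 25.
Add 12 hours and 17 minutes leg 1 → 22:02 UTC.
Add 7 hours and 20 minutes layover in Greywater → 05:22 UTC (Dec 26).
Add 14 hours and 50 minutes leg 2 → 20:12 UTC.
Add 3 hours layover in Eucla → 23:12 UTC.
Add 3 hours 35 minutes leg 3 → 02:47 UTC (Dec 27).
Add 5 hours 18 minutes layover in Varnholm → 08:05 UTC.
Add 15 hours and 45 minutes leg 4 → 23:50 UTC.
Dhaka is UTC+6:00, so local arrival = 23:50 + 6:00 = 05:50 on Dec 28.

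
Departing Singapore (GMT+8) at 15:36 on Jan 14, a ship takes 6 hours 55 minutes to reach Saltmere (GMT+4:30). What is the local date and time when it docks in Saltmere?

19:01 on January 14

Convert departure to UTC: 15:36 − 8:00 = 07:36 UTC on Jan 14.
Add 6 hours 55 minutes travel time → 14:31 UTC.
Saltmere is UTC+4:30, so local arrival = 14:31 + 4:30 = 19:01 on Jan 14.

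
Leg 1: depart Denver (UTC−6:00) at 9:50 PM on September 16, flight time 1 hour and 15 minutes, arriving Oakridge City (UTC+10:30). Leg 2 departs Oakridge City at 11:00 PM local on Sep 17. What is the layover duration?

Convert departure to UTC: 9:50 PM + 6:00 = 3:50 AM UTC on Sep 17.
Add 1 hour and 15 minutes flight time → 5:05 AM UTC.
Oakridge City is UTC+10:30, so local arrival = 5:05 AM + 10:30 = 3:35 PM on Sep 17.
Layover = 11:00 PM − 3:35 PM = 7 hours 25 minutes.

7 hours 25 minutes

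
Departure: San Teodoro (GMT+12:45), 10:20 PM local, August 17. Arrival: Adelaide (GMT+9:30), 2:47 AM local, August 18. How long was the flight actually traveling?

Adelaide is 3:15 behind San Teodoro.
Clock-face elapsed time (ignoring zones) is 4 hours 27 minutes.
Actual elapsed = 4 hours 27 minutes + 3:15 = 7 hours 42 minutes.

7 hours 42 minutes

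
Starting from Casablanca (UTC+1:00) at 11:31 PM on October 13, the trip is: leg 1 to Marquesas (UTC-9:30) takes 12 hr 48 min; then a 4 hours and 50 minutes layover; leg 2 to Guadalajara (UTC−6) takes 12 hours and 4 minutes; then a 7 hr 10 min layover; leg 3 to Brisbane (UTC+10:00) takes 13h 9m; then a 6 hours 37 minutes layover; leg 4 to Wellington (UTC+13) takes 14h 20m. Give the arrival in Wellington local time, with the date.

Convert departure to UTC: 11:31 PM − 1:00 = 10:31 PM UTC on Oct 13.
Add 12 hours 48 minutes leg 1 → 11:19 AM UTC (Oct 14).
Add 4 hours 50 minutes layover in Marquesas → 4:09 PM UTC.
Add 12 hours 4 minutes leg 2 → 4:13 AM UTC (Oct 15).
Add 7 hours and 10 minutes layover in Guadalajara → 11:23 AM UTC.
Add 13 hours 9 minutes leg 3 → 12:32 AM UTC (Oct 16).
Add 6 hours 37 minutes layover in Brisbane → 7:09 AM UTC.
Add 14 hours 20 minutes leg 4 → 9:29 PM UTC.
Wellington is UTC+13:00, so local arrival = 9:29 PM + 13:00 = 10:29 AM on Oct 17.

10:29 AM on October 17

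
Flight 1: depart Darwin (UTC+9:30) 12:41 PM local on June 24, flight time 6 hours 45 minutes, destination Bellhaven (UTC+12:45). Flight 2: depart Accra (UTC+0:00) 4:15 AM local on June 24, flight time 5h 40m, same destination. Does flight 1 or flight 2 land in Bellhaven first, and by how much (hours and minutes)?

Flight 1 in UTC: 12:41 PM − 9:30 = 3:11 AM on Jun 24.
+6 hours and 45 minutes → arrive 9:56 AM UTC on Jun 24.
Flight 2 departs at 4:15 AM UTC (Jun 24).
+5 hours 40 minutes → arrive 9:55 AM UTC on Jun 24.
Flight 2 lands earlier by 1 minute.

the second, by 1 minute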